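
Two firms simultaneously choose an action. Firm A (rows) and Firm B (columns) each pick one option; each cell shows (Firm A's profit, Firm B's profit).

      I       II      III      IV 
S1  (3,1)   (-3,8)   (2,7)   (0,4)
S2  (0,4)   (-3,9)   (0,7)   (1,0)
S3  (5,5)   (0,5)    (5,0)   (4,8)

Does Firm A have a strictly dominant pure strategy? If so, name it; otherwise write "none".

S3

S3 vs S1: I: 5>3, II: 0>-3, III: 5>2, IV: 4>0.
S3 vs S2: I: 5>0, II: 0>-3, III: 5>0, IV: 4>1.
S3 strictly beats every other strategy against every opponent action, so it is strictly dominant.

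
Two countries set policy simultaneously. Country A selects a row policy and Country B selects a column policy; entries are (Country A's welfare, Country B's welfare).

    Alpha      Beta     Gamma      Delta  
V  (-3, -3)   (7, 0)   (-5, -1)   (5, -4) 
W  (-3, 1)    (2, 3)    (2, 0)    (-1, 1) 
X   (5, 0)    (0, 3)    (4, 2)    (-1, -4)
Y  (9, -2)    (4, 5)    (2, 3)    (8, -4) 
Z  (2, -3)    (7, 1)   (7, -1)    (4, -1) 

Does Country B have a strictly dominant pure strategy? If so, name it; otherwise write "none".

Beta

Beta vs Alpha: V: 0>-3, W: 3>1, X: 3>0, Y: 5>-2, Z: 1>-3.
Beta vs Gamma: V: 0>-1, W: 3>0, X: 3>2, Y: 5>3, Z: 1>-1.
Beta vs Delta: V: 0>-4, W: 3>1, X: 3>-4, Y: 5>-4, Z: 1>-1.
Beta strictly beats every other strategy against every opponent action, so it is strictly dominant.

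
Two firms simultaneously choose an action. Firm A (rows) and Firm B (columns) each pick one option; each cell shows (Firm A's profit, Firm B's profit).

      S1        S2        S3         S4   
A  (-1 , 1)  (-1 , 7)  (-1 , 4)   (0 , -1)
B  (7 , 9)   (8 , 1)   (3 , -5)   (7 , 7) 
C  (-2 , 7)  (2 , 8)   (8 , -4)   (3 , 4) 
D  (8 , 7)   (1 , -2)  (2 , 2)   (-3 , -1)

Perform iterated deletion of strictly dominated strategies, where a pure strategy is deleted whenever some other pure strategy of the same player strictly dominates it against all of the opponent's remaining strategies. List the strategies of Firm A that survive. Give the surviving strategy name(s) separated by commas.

For Firm A, B strictly dominates A on the remaining columns (S1: 7>-1, S2: 8>-1, S3: 3>-1, S4: 7>0); eliminate A.
Column S3 is eliminated: S1 beats it against every remaining row (B: 9>-5, C: 7>-4, D: 7>2).
For Firm A, B strictly dominates C on the remaining columns (S1: 7>-2, S2: 8>2, S4: 7>3); eliminate C.
For Firm B, S1 strictly dominates S2 on the remaining rows (B: 9>1, D: 7>-2); eliminate S2.
Firm B's strategy S4 is strictly dominated by S1 (B: 9>7, D: 7>-1) and is removed.
Row B is eliminated: D beats it against every remaining column (S1: 8>7).
Among the remaining strategies, none is strictly dominated by another pure strategy of the same player, so the elimination stops.
Surviving strategies — Firm A: {D}; Firm B: {S1}.

D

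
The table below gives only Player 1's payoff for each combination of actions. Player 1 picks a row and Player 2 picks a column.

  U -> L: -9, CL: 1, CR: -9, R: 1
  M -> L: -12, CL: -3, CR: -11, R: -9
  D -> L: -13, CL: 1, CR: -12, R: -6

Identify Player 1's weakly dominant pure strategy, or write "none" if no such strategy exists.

U

U vs M: L: -9>-12, CL: 1>-3, CR: -9>-11, R: 1>-9.
U vs D: L: -9>-13, CL: 1=1, CR: -9>-12, R: 1>-6.
U is at least as good as every other strategy against every opponent action, so it is weakly dominant.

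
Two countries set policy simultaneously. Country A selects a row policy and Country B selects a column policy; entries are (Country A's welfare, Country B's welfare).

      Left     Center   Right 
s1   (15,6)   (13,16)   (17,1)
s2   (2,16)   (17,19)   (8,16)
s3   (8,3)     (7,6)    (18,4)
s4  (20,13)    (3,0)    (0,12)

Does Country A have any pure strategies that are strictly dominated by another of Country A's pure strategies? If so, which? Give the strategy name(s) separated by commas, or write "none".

none

s1: no other strategy beats it everywhere (s2 at Left (15>2); s3 at Left (15>8); s4 at Center (13>3)).
s2: no other strategy beats it everywhere (s1 at Center (17>13); s3 at Center (17>7); s4 at Center (17>3)).
s3 is not dominated — it holds its own against s1 at Right (18>17); s2 at Left (8>2); s4 at Center (7>3).
s4: no other strategy beats it everywhere (s1 at Left (20>15); s2 at Left (20>2); s3 at Left (20>8)).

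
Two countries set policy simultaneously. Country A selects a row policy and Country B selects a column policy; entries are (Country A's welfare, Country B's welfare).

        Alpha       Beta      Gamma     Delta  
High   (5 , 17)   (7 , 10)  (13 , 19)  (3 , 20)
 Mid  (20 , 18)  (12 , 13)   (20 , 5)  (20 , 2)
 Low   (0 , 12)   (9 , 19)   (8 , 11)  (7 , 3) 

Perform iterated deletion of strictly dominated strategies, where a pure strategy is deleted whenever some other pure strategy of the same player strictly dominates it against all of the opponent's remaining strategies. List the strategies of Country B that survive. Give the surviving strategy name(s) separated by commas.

Alpha

Row High is eliminated: Mid beats it against every remaining column (Alpha: 20>5, Beta: 12>7, Gamma: 20>13, Delta: 20>3).
Row Low is eliminated: Mid beats it against every remaining column (Alpha: 20>0, Beta: 12>9, Gamma: 20>8, Delta: 20>7).
Country B's strategy Beta is strictly dominated by Alpha (Mid: 18>13) and is removed.
For Country B, Alpha strictly dominates Gamma on the remaining rows (Mid: 18>5); eliminate Gamma.
For Country B, Alpha strictly dominates Delta on the remaining rows (Mid: 18>2); eliminate Delta.
Among the remaining strategies, none is strictly dominated by another pure strategy of the same player, so the elimination stops.
Surviving strategies — Country A: {Mid}; Country B: {Alpha}.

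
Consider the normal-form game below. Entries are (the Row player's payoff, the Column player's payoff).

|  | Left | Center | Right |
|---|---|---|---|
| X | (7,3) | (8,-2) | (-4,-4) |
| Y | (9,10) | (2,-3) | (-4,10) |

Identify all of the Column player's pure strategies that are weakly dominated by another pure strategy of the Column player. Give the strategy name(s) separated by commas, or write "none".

Nothing dominates Left: Center at X (3>-2); Right at X (3>-4).
Center is weakly dominated by Left (X: 3>-2, Y: 10>-3).
Right is weakly dominated by Left (X: 3>-4, Y: 10=10).

Center, Right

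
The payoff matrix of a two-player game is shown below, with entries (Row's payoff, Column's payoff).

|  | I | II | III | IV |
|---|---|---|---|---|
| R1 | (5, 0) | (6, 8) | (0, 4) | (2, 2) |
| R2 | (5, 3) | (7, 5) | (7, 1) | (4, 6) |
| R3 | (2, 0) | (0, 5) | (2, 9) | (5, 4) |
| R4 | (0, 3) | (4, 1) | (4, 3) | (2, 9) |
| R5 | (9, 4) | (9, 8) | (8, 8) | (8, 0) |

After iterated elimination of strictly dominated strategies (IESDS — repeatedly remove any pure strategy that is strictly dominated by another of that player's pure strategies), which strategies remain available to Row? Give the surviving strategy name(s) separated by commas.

Row R1 is eliminated: R5 beats it against every remaining column (I: 9>5, II: 9>6, III: 8>0, IV: 8>2).
Row's strategy R2 is strictly dominated by R5 (I: 9>5, II: 9>7, III: 8>7, IV: 8>4) and is removed.
For Row, R5 strictly dominates R3 on the remaining columns (I: 9>2, II: 9>0, III: 8>2, IV: 8>5); eliminate R3.
Row R4 is eliminated: R5 beats it against every remaining column (I: 9>0, II: 9>4, III: 8>4, IV: 8>2).
Column I is eliminated: II beats it against every remaining row (R5: 8>4).
Column's strategy IV is strictly dominated by II (R5: 8>0) and is removed.
Among the remaining strategies, none is strictly dominated by another pure strategy of the same player, so the elimination stops.
Surviving strategies — Row: {R5}; Column: {II, III}.

R5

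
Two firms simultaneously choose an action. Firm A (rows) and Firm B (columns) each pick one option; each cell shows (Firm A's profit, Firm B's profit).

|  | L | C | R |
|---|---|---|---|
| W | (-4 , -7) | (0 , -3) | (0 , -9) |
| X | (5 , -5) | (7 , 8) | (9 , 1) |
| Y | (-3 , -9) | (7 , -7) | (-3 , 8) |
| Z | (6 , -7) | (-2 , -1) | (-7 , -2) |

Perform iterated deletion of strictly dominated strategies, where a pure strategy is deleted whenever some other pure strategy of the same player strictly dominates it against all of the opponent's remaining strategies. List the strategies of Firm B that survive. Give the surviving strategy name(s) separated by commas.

C, R

Firm A's strategy W is strictly dominated by X (L: 5>-4, C: 7>0, R: 9>0) and is removed.
For Firm B, C strictly dominates L on the remaining rows (X: 8>-5, Y: -7>-9, Z: -1>-7); eliminate L.
For Firm A, X strictly dominates Z on the remaining columns (C: 7>-2, R: 9>-7); eliminate Z.
Among the remaining strategies, none is strictly dominated by another pure strategy of the same player, so the elimination stops.
Surviving strategies — Firm A: {X, Y}; Firm B: {C, R}.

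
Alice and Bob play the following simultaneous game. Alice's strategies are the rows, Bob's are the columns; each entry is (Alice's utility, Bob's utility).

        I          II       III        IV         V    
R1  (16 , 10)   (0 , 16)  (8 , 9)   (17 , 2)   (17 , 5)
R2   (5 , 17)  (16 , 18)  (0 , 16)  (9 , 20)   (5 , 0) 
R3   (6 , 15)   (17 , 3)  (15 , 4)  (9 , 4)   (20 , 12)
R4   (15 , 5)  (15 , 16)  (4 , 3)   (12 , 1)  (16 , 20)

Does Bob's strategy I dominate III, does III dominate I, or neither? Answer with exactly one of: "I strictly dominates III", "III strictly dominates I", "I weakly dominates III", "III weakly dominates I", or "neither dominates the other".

I strictly dominates III

Compare I to III across every action of Alice: R1: 10>9, R2: 17>16, R3: 15>4, R4: 5>3.
I gives a strictly higher payoff against every action of Alice, so I strictly dominates III.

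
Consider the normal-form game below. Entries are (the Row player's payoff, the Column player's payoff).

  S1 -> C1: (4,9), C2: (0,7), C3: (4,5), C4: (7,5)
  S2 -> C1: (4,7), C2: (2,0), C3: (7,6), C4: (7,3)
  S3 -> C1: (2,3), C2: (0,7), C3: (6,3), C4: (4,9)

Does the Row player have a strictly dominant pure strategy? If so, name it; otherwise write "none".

S1 fails to dominate S2 at C1 (4=4).
S2 fails to dominate S1 at C1 (4=4).
S3 fails to dominate S1 at C1 (2<4).
No single strategy dominates all the others.

none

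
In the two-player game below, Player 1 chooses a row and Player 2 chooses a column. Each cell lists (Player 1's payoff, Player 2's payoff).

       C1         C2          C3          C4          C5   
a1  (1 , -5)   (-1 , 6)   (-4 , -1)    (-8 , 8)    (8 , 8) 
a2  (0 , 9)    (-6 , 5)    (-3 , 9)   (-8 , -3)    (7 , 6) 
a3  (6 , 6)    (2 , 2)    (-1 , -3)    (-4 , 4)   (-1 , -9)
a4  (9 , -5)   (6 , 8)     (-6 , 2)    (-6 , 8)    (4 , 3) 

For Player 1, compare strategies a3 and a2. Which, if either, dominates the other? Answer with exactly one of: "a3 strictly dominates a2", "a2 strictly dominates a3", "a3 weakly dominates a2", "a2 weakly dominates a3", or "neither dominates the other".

neither dominates the other

Compare a3 to a2 across each opponent action: C1: 6>0, C2: 2>-6, C3: -1>-3, C4: -4>-8, C5: -1<7.
a3 does better at C1, C2, C3, C4 but worse at C5; neither strategy dominates the other.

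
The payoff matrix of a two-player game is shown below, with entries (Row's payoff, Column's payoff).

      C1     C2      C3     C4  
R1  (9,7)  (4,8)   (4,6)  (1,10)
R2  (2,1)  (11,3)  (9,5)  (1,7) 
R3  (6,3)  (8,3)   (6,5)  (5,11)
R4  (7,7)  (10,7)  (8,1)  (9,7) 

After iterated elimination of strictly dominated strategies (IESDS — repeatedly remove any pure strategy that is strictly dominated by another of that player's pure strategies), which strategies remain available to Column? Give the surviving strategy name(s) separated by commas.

C1, C2, C4

For Row, R4 strictly dominates R3 on the remaining columns (C1: 7>6, C2: 10>8, C3: 8>6, C4: 9>5); eliminate R3.
Column's strategy C3 is strictly dominated by C4 (R1: 10>6, R2: 7>5, R4: 7>1) and is removed.
Among the remaining strategies, none is strictly dominated by another pure strategy of the same player, so the elimination stops.
Surviving strategies — Row: {R1, R2, R4}; Column: {C1, C2, C4}.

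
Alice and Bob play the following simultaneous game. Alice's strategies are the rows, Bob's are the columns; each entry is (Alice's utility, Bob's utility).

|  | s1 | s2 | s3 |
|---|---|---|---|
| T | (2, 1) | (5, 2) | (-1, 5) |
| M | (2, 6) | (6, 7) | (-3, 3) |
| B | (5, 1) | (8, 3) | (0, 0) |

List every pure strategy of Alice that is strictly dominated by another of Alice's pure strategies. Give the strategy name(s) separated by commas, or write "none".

T is strictly dominated by B (s1: 5>2, s2: 8>5, s3: 0>-1).
M is strictly dominated by B (s1: 5>2, s2: 8>6, s3: 0>-3).
B is not dominated — it holds its own against T at s1 (5>2); M at s1 (5>2).

T, M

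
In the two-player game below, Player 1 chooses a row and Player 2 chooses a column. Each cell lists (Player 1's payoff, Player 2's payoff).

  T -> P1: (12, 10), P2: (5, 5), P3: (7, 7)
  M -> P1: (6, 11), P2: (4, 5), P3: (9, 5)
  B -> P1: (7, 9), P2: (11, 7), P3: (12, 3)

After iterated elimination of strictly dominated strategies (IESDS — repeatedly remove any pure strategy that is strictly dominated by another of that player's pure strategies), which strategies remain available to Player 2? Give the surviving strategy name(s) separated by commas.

P1

Row M is eliminated: B beats it against every remaining column (P1: 7>6, P2: 11>4, P3: 12>9).
Player 2's strategy P2 is strictly dominated by P1 (T: 10>5, B: 9>7) and is removed.
For Player 2, P1 strictly dominates P3 on the remaining rows (T: 10>7, B: 9>3); eliminate P3.
For Player 1, T strictly dominates B on the remaining columns (P1: 12>7); eliminate B.
Among the remaining strategies, none is strictly dominated by another pure strategy of the same player, so the elimination stops.
Surviving strategies — Player 1: {T}; Player 2: {P1}.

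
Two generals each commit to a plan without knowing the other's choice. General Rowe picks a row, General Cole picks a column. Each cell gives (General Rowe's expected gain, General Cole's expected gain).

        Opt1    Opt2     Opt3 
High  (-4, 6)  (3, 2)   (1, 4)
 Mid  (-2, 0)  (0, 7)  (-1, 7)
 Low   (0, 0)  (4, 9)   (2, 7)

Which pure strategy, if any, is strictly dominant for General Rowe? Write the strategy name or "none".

Low vs High: Opt1: 0>-4, Opt2: 4>3, Opt3: 2>1.
Low vs Mid: Opt1: 0>-2, Opt2: 4>0, Opt3: 2>-1.
Low strictly beats every other strategy against every opponent action, so it is strictly dominant.

Low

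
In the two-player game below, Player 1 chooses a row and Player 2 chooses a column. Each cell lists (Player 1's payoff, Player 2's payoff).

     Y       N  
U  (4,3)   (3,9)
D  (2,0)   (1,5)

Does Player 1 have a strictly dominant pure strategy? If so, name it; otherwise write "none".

U

U vs D: Y: 4>2, N: 3>1.
U strictly beats every other strategy against every opponent action, so it is strictly dominant.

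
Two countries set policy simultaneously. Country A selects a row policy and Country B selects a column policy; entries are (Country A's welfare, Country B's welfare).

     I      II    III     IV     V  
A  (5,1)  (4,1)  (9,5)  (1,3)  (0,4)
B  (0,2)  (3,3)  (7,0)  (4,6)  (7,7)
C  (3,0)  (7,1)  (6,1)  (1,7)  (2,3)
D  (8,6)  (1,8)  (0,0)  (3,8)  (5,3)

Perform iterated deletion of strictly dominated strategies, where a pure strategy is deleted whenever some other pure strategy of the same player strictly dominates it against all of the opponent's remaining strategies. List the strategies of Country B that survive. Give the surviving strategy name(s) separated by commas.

III, V

Country B's strategy I is strictly dominated by IV (A: 3>1, B: 6>2, C: 7>0, D: 8>6) and is removed.
For Country A, B strictly dominates D on the remaining columns (II: 3>1, III: 7>0, IV: 4>3, V: 7>5); eliminate D.
For Country B, IV strictly dominates II on the remaining rows (A: 3>1, B: 6>3, C: 7>1); eliminate II.
Country A's strategy C is strictly dominated by B (III: 7>6, IV: 4>1, V: 7>2) and is removed.
Column IV is eliminated: V beats it against every remaining row (A: 4>3, B: 7>6).
Among the remaining strategies, none is strictly dominated by another pure strategy of the same player, so the elimination stops.
Surviving strategies — Country A: {A, B}; Country B: {III, V}.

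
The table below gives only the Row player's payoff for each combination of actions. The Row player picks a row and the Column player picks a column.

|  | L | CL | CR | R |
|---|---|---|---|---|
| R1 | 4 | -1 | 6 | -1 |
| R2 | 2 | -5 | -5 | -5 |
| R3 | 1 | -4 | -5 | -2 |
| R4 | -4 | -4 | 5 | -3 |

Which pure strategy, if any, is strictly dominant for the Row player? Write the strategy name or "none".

R1

R1 vs R2: L: 4>2, CL: -1>-5, CR: 6>-5, R: -1>-5.
R1 vs R3: L: 4>1, CL: -1>-4, CR: 6>-5, R: -1>-2.
R1 vs R4: L: 4>-4, CL: -1>-4, CR: 6>5, R: -1>-3.
R1 strictly beats every other strategy against every opponent action, so it is strictly dominant.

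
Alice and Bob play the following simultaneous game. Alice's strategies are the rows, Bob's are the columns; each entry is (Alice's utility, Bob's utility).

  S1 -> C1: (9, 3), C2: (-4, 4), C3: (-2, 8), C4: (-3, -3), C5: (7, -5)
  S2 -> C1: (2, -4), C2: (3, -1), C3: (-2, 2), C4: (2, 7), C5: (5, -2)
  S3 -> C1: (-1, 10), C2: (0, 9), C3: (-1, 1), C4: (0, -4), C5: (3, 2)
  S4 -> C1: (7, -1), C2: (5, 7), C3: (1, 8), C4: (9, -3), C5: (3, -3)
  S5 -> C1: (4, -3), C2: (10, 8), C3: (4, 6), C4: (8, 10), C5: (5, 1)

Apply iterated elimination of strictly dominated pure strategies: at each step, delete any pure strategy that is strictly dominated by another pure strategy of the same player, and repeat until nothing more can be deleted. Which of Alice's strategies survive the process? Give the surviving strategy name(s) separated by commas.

S4, S5

Alice's strategy S3 is strictly dominated by S5 (C1: 4>-1, C2: 10>0, C3: 4>-1, C4: 8>0, C5: 5>3) and is removed.
Column C1 is eliminated: C2 beats it against every remaining row (S1: 4>3, S2: -1>-4, S4: 7>-1, S5: 8>-3).
Bob's strategy C5 is strictly dominated by C2 (S1: 4>-5, S2: -1>-2, S4: 7>-3, S5: 8>1) and is removed.
Row S1 is eliminated: S4 beats it against every remaining column (C2: 5>-4, C3: 1>-2, C4: 9>-3).
For Alice, S4 strictly dominates S2 on the remaining columns (C2: 5>3, C3: 1>-2, C4: 9>2); eliminate S2.
Among the remaining strategies, none is strictly dominated by another pure strategy of the same player, so the elimination stops.
Surviving strategies — Alice: {S4, S5}; Bob: {C2, C3, C4}.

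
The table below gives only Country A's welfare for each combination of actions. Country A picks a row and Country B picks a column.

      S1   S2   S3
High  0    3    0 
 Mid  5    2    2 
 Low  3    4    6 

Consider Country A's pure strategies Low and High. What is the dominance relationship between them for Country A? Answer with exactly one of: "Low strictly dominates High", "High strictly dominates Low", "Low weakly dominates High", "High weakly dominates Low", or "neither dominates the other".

Compare Low to High across each opponent action: S1: 3>0, S2: 4>3, S3: 6>0.
Every comparison favours Low, so Low strictly dominates High.

Low strictly dominates High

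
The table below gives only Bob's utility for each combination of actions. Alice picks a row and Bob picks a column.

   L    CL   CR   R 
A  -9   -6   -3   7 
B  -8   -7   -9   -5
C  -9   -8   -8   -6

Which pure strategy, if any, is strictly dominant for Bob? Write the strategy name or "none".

R

R vs L: A: 7>-9, B: -5>-8, C: -6>-9.
R vs CL: A: 7>-6, B: -5>-7, C: -6>-8.
R vs CR: A: 7>-3, B: -5>-9, C: -6>-8.
R strictly beats every other strategy against every opponent action, so it is strictly dominant.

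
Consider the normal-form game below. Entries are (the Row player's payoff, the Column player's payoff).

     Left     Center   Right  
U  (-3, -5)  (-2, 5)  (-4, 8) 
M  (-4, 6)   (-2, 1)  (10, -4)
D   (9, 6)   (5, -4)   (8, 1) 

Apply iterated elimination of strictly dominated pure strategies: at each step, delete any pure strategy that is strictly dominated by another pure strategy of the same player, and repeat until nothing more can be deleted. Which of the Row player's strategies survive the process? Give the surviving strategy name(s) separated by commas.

For the Row player, D strictly dominates U on the remaining columns (Left: 9>-3, Center: 5>-2, Right: 8>-4); eliminate U.
Column Center is eliminated: Left beats it against every remaining row (M: 6>1, D: 6>-4).
The Column player's strategy Right is strictly dominated by Left (M: 6>-4, D: 6>1) and is removed.
The Row player's strategy M is strictly dominated by D (Left: 9>-4) and is removed.
Among the remaining strategies, none is strictly dominated by another pure strategy of the same player, so the elimination stops.
Surviving strategies — the Row player: {D}; the Column player: {Left}.

D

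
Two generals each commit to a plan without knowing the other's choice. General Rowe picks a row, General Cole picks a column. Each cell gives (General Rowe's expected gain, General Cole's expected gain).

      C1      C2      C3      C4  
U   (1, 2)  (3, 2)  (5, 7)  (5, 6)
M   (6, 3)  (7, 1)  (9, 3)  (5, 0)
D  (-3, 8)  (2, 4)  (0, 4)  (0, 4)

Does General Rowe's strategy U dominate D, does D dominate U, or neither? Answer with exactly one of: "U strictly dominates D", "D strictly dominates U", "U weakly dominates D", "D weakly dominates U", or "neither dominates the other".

U's payoffs vs D's, by General Cole's action — C1: 1>-3, C2: 3>2, C3: 5>0, C4: 5>0.
U gives a strictly higher payoff against every action of General Cole, so U strictly dominates D.

U strictly dominates D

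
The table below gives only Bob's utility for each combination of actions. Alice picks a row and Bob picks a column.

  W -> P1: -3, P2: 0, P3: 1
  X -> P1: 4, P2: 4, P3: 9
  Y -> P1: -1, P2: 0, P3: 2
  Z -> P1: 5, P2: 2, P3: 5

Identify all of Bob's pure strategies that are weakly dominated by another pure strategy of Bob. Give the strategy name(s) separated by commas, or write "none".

P1 is weakly dominated by P3 (W: 1>-3, X: 9>4, Y: 2>-1, Z: 5=5).
P3 weakly dominates P2 — W: 1>0, X: 9>4, Y: 2>0, Z: 5>2.
P3: no other strategy beats it everywhere (P1 at W (1>-3); P2 at W (1>0)).

P1, P2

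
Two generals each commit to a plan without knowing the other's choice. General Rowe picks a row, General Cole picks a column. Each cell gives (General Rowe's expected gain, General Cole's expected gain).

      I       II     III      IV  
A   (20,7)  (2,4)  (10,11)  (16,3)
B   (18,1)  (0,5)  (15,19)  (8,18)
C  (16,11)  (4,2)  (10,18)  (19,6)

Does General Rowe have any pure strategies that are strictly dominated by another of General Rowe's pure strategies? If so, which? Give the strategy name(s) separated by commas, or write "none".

Nothing dominates A: B at I (20>18); C at I (20>16).
B is not dominated — it holds its own against A at III (15>10); C at I (18>16).
C: no other strategy beats it everywhere (A at II (4>2); B at II (4>0)).

none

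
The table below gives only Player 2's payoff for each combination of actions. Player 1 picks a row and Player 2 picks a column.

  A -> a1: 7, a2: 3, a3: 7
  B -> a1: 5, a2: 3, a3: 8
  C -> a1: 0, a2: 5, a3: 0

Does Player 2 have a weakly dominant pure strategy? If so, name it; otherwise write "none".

a1 fails to dominate a2 at C (0<5).
a2 fails to dominate a1 at A (3<7).
a3 fails to dominate a2 at C (0<5).
No single strategy dominates all the others.

none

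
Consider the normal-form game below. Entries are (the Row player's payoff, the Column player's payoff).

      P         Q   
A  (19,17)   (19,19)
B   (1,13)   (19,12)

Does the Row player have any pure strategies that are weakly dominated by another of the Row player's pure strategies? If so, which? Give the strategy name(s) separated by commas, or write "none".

A: no other strategy beats it everywhere (B at P (19>1)).
B is weakly dominated by A (P: 19>1, Q: 19=19).

B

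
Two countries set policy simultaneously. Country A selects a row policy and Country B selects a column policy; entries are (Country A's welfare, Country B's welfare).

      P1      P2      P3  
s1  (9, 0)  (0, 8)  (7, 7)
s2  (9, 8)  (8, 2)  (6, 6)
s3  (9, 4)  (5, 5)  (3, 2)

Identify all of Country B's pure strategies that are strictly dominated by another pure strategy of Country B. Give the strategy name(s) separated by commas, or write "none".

P1: no other strategy beats it everywhere (P2 at s2 (8>2); P3 at s2 (8>6)).
Nothing dominates P2: P1 at s1 (8>0); P3 at s1 (8>7).
P3 is not dominated — it holds its own against P1 at s1 (7>0); P2 at s2 (6>2).

none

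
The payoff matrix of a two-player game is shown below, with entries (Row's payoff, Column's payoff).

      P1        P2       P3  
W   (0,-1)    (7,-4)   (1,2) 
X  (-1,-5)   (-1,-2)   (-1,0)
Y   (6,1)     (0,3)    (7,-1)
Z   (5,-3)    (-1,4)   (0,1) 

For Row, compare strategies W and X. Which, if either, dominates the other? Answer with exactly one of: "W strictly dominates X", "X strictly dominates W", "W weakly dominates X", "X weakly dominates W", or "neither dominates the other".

W strictly dominates X

Compare W to X across each choice by Column: P1: 0>-1, P2: 7>-1, P3: 1>-1.
W gives a strictly higher payoff against each choice by Column, so W strictly dominates X.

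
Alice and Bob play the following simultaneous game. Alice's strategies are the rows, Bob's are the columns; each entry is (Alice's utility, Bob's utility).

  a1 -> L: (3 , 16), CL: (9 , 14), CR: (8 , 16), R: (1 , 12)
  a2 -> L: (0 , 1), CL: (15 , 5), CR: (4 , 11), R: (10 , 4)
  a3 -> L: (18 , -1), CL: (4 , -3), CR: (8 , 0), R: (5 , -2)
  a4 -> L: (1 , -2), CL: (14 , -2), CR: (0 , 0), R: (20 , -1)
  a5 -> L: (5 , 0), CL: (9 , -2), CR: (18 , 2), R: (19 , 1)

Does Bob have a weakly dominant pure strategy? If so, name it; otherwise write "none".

CR

CR vs L: a1: 16=16, a2: 11>1, a3: 0>-1, a4: 0>-2, a5: 2>0.
CR vs CL: a1: 16>14, a2: 11>5, a3: 0>-3, a4: 0>-2, a5: 2>-2.
CR vs R: a1: 16>12, a2: 11>4, a3: 0>-2, a4: 0>-1, a5: 2>1.
CR is at least as good as every other strategy against every opponent action, so it is weakly dominant.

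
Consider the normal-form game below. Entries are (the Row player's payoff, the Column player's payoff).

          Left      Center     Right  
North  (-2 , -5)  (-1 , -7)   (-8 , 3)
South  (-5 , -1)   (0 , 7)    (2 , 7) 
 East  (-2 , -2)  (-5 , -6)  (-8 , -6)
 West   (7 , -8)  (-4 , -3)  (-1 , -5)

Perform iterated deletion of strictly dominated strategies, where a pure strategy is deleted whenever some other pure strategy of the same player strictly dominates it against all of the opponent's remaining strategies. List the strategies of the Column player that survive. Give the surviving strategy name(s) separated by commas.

Center, Right

For the Row player, West strictly dominates East on the remaining columns (Left: 7>-2, Center: -4>-5, Right: -1>-8); eliminate East.
For the Column player, Right strictly dominates Left on the remaining rows (North: 3>-5, South: 7>-1, West: -5>-8); eliminate Left.
Row North is eliminated: South beats it against every remaining column (Center: 0>-1, Right: 2>-8).
Row West is eliminated: South beats it against every remaining column (Center: 0>-4, Right: 2>-1).
Among the remaining strategies, none is strictly dominated by another pure strategy of the same player, so the elimination stops.
Surviving strategies — the Row player: {South}; the Column player: {Center, Right}.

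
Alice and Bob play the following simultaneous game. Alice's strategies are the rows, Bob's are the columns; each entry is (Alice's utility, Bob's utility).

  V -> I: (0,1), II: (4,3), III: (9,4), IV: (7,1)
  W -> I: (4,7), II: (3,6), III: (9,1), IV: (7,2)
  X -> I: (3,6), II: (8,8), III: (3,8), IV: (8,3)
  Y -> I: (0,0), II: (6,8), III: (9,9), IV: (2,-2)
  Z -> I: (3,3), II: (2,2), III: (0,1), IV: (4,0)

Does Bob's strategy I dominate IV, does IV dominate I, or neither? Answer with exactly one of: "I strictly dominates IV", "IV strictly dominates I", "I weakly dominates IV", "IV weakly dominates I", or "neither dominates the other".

I weakly dominates IV

Compare I to IV across each choice by Alice: V: 1=1, W: 7>2, X: 6>3, Y: 0>-2, Z: 3>0.
I is at least as good everywhere and strictly better somewhere (tied only at V), so I weakly but not strictly dominates IV.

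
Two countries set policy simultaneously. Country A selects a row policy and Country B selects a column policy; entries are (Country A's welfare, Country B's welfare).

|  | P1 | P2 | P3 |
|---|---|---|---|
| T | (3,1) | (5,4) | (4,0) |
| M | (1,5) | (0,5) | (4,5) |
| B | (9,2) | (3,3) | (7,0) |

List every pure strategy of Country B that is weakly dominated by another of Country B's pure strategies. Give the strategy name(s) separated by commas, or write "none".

P1, P3

P1: dominated, since P2 does at least as well everywhere (T: 4>1, M: 5=5, B: 3>2).
P2 is not dominated — it holds its own against P1 at T (4>1); P3 at T (4>0).
P3 is weakly dominated by P1 (T: 1>0, M: 5=5, B: 2>0).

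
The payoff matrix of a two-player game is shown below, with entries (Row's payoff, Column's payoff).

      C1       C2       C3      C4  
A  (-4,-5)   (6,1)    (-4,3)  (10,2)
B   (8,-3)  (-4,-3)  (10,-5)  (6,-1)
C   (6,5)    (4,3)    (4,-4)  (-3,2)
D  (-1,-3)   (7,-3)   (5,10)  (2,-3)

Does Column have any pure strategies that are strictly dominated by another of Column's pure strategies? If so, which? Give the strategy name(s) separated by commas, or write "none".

Nothing dominates C1: C2 at B (-3=-3); C3 at B (-3>-5); C4 at C (5>2).
C2: no other strategy beats it everywhere (C1 at A (1>-5); C3 at B (-3>-5); C4 at C (3>2)).
Nothing dominates C3: C1 at A (3>-5); C2 at A (3>1); C4 at A (3>2).
C4 is not dominated — it holds its own against C1 at A (2>-5); C2 at A (2>1); C3 at B (-1>-5).

none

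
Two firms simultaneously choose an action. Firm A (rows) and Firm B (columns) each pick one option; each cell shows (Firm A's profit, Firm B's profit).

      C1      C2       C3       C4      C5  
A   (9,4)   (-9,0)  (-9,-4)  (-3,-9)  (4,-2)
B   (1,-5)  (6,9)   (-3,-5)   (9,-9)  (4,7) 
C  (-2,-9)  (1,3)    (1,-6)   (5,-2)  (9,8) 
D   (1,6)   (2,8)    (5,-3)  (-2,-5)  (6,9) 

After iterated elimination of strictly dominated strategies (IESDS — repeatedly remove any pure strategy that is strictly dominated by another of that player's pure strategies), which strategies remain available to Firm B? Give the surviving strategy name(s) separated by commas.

C1, C2, C5

Firm B's strategy C3 is strictly dominated by C2 (A: 0>-4, B: 9>-5, C: 3>-6, D: 8>-3) and is removed.
Column C4 is eliminated: C2 beats it against every remaining row (A: 0>-9, B: 9>-9, C: 3>-2, D: 8>-5).
Among the remaining strategies, none is strictly dominated by another pure strategy of the same player, so the elimination stops.
Surviving strategies — Firm A: {A, B, C, D}; Firm B: {C1, C2, C5}.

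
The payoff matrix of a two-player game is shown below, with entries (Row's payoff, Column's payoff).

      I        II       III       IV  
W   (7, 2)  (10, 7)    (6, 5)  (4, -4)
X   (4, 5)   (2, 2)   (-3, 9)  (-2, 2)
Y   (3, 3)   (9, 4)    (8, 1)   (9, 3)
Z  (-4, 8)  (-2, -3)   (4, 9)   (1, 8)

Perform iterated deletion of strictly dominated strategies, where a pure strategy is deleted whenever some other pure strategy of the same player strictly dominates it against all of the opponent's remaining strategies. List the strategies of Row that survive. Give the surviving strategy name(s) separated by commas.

W

For Row, W strictly dominates X on the remaining columns (I: 7>4, II: 10>2, III: 6>-3, IV: 4>-2); eliminate X.
For Row, W strictly dominates Z on the remaining columns (I: 7>-4, II: 10>-2, III: 6>4, IV: 4>1); eliminate Z.
Column's strategy I is strictly dominated by II (W: 7>2, Y: 4>3) and is removed.
Column's strategy III is strictly dominated by II (W: 7>5, Y: 4>1) and is removed.
Column's strategy IV is strictly dominated by II (W: 7>-4, Y: 4>3) and is removed.
Row's strategy Y is strictly dominated by W (II: 10>9) and is removed.
Among the remaining strategies, none is strictly dominated by another pure strategy of the same player, so the elimination stops.
Surviving strategies — Row: {W}; Column: {II}.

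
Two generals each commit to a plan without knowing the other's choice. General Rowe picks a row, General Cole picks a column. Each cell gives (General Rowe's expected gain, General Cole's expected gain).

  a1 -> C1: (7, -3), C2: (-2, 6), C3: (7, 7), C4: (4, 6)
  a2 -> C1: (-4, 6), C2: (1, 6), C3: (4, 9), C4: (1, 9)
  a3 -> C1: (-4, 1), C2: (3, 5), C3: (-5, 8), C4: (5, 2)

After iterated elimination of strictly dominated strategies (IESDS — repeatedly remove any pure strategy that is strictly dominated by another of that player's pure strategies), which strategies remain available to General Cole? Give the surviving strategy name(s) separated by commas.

For General Cole, C3 strictly dominates C1 on the remaining rows (a1: 7>-3, a2: 9>6, a3: 8>1); eliminate C1.
Column C2 is eliminated: C3 beats it against every remaining row (a1: 7>6, a2: 9>6, a3: 8>5).
General Rowe's strategy a2 is strictly dominated by a1 (C3: 7>4, C4: 4>1) and is removed.
General Cole's strategy C4 is strictly dominated by C3 (a1: 7>6, a3: 8>2) and is removed.
General Rowe's strategy a3 is strictly dominated by a1 (C3: 7>-5) and is removed.
Among the remaining strategies, none is strictly dominated by another pure strategy of the same player, so the elimination stops.
Surviving strategies — General Rowe: {a1}; General Cole: {C3}.

C3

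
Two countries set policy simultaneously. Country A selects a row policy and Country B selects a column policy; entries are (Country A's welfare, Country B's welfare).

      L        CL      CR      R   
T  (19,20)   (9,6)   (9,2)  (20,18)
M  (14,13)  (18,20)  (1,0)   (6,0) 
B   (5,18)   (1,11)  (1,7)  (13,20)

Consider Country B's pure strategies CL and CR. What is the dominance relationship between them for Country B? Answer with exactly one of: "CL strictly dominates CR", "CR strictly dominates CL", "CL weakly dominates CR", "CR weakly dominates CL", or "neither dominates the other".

CL strictly dominates CR

CL's payoffs vs CR's, by Country A's action — T: 6>2, M: 20>0, B: 11>7.
Every comparison favours CL, so CL strictly dominates CR.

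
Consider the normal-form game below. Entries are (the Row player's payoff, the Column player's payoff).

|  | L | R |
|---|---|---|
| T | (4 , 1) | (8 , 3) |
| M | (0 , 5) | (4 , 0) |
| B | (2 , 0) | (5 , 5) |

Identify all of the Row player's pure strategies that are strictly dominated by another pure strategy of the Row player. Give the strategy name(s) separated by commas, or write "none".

Nothing dominates T: M at L (4>0); B at L (4>2).
M: dominated, since T does at least as well everywhere (L: 4>0, R: 8>4).
B: dominated, since T does at least as well everywhere (L: 4>2, R: 8>5).

M, B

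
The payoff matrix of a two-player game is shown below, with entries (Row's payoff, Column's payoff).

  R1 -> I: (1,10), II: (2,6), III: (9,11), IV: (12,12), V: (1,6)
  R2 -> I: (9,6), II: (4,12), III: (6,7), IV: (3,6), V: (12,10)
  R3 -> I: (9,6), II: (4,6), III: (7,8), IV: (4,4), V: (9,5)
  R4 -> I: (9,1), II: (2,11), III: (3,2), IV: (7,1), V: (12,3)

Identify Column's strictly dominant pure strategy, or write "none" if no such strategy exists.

I fails to dominate II at R2 (6<12).
II fails to dominate I at R1 (6<10).
III fails to dominate II at R2 (7<12).
IV fails to dominate I at R2 (6=6).
V fails to dominate I at R1 (6<10).
No single strategy dominates all the others.

none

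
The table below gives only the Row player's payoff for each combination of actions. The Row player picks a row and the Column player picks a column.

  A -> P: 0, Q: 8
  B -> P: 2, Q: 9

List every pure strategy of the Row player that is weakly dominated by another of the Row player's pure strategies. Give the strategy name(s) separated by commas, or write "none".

A

B weakly dominates A — P: 2>0, Q: 9>8.
Nothing dominates B: A at P (2>0).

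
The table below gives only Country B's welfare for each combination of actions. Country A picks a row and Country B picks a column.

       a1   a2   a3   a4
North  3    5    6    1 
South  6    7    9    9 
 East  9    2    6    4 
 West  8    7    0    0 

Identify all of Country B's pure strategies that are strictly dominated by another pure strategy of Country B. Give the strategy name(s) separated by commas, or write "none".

Nothing dominates a1: a2 at East (9>2); a3 at East (9>6); a4 at North (3>1).
Nothing dominates a2: a1 at North (5>3); a3 at West (7>0); a4 at North (5>1).
a3 is not dominated — it holds its own against a1 at North (6>3); a2 at North (6>5); a4 at North (6>1).
Nothing dominates a4: a1 at South (9>6); a2 at South (9>7); a3 at South (9=9).

none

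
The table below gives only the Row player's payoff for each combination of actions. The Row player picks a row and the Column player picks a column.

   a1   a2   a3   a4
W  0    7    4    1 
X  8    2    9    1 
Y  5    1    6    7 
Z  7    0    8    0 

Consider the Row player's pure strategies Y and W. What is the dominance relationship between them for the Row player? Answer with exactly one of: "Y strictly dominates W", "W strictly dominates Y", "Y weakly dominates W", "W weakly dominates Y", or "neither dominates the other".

neither dominates the other

Compare Y to W across each choice by the Column player: a1: 5>0, a2: 1<7, a3: 6>4, a4: 7>1.
Y does better at a1, a3, a4 but worse at a2; neither strategy dominates the other.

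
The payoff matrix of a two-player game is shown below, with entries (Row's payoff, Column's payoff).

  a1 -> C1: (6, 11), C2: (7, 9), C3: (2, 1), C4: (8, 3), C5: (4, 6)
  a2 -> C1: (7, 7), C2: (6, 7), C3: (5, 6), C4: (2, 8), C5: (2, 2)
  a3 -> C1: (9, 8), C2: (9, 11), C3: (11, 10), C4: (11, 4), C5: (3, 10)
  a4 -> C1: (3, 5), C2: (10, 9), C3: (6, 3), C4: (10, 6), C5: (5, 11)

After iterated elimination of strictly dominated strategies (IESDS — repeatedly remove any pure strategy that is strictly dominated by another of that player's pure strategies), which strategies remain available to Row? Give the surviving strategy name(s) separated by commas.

For Row, a3 strictly dominates a2 on the remaining columns (C1: 9>7, C2: 9>6, C3: 11>5, C4: 11>2, C5: 3>2); eliminate a2.
For Column, C2 strictly dominates C3 on the remaining rows (a1: 9>1, a3: 11>10, a4: 9>3); eliminate C3.
Column's strategy C4 is strictly dominated by C2 (a1: 9>3, a3: 11>4, a4: 9>6) and is removed.
Among the remaining strategies, none is strictly dominated by another pure strategy of the same player, so the elimination stops.
Surviving strategies — Row: {a1, a3, a4}; Column: {C1, C2, C5}.

a1, a3, a4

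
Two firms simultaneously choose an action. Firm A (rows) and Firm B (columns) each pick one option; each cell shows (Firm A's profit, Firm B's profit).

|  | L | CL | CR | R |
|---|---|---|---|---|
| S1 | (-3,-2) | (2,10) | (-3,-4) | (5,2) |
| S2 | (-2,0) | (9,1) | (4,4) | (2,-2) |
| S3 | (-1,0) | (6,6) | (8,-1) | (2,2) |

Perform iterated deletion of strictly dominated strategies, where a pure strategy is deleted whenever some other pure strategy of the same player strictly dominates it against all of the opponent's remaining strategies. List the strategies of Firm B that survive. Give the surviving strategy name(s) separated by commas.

Column L is eliminated: CL beats it against every remaining row (S1: 10>-2, S2: 1>0, S3: 6>0).
Column R is eliminated: CL beats it against every remaining row (S1: 10>2, S2: 1>-2, S3: 6>2).
Firm A's strategy S1 is strictly dominated by S2 (CL: 9>2, CR: 4>-3) and is removed.
Among the remaining strategies, none is strictly dominated by another pure strategy of the same player, so the elimination stops.
Surviving strategies — Firm A: {S2, S3}; Firm B: {CL, CR}.

CL, CR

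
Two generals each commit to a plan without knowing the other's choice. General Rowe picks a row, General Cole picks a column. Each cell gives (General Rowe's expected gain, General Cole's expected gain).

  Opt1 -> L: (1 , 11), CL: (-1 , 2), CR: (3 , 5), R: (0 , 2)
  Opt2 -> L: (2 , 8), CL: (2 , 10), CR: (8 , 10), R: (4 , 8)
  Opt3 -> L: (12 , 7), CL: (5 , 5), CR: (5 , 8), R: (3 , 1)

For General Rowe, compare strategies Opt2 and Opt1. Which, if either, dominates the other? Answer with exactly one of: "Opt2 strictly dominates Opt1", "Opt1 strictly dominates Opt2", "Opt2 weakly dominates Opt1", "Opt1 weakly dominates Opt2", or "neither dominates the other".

Compare Opt2 to Opt1 across each choice by General Cole: L: 2>1, CL: 2>-1, CR: 8>3, R: 4>0.
Opt2 gives a strictly higher payoff against each choice by General Cole, so Opt2 strictly dominates Opt1.

Opt2 strictly dominates Opt1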